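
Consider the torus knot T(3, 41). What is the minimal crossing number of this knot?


For a torus knot T(p, q) with gcd(p,q)=1,
the crossing number is min(p*(q-1), q*(p-1)).
p*(q-1) = 3*40 = 120
q*(p-1) = 41*2 = 82
min(120, 82) = 82

82


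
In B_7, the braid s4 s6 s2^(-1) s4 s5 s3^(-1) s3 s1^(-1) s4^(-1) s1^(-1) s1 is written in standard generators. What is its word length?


The word length counts the number of generators (including inverses).
Listing each generator: s4, s6, s2^(-1), s4, s5, s3^(-1), s3, s1^(-1), s4^(-1), s1^(-1), s1
There are 11 generators in this braid word.

11


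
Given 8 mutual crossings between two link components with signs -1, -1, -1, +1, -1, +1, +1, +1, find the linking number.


Step 1: Count positive crossings: 4
Step 2: Count negative crossings: 4
Step 3: Sum of signs = 4 - 4 = 0
Step 4: Linking number = sum/2 = 0/2 = 0

0


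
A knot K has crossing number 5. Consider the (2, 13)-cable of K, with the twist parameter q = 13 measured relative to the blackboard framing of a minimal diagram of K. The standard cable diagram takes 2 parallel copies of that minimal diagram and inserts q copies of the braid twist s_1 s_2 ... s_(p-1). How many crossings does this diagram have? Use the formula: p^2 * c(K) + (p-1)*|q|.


Step 1: Each of the c(K) crossings of the companion diagram becomes p*p = p^2 crossings among the p parallel strands, and each of the |q| twists s_1 s_2 ... s_(p-1) adds (p-1) crossings.
  Crossings = p^2 * c(K) + (p-1)*|q|
Step 2: = 2^2 * 5 + (2-1)*13
Step 3: = 4*5 + 1*13
Step 4: = 20 + 13 = 33

33


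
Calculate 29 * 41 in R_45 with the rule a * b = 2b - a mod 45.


29 * 41 = 2*41 - 29 mod 45
= 82 - 29 mod 45
= 53 mod 45 = 8

8


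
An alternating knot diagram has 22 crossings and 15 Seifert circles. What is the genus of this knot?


For alternating knots, g = (c - s + 1)/2.
= (22 - 15 + 1)/2
= 8/2 = 4

4


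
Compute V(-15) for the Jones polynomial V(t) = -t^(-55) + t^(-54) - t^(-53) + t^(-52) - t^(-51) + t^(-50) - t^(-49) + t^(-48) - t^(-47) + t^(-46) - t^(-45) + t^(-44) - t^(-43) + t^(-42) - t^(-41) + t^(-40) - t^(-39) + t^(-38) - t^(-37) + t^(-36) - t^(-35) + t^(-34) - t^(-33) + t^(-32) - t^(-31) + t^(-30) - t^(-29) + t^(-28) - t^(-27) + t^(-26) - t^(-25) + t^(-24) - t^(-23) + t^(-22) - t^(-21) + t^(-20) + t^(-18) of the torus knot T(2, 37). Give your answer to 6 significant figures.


Substituting t = -15 into V(t) = -t^(-55) + t^(-54) - t^(-53) + t^(-52) - t^(-51) + t^(-50) - t^(-49) + t^(-48) - t^(-47) + t^(-46) - t^(-45) + t^(-44) - t^(-43) + t^(-42) - t^(-41) + t^(-40) - t^(-39) + t^(-38) - t^(-37) + t^(-36) - t^(-35) + t^(-34) - t^(-33) + t^(-32) - t^(-31) + t^(-30) - t^(-29) + t^(-28) - t^(-27) + t^(-26) - t^(-25) + t^(-24) - t^(-23) + t^(-22) - t^(-21) + t^(-20) + t^(-18):
  (-)t^(-55) = 2.06529e-65
  (+)t^(-54) = 3.09793e-64
  (-)t^(-53) = 4.6469e-63
  (+)t^(-52) = 6.97035e-62
  (-)t^(-51) = 1.04555e-60
  (+)t^(-50) = 1.56833e-59
  (-)t^(-49) = 2.35249e-58
  (+)t^(-48) = 3.52874e-57
  (-)t^(-47) = 5.29311e-56
  (+)t^(-46) = 7.93966e-55
  (-)t^(-45) = 1.19095e-53
  (+)t^(-44) = 1.78642e-52
  (-)t^(-43) = 2.67964e-51
  (+)t^(-42) = 4.01945e-50
  (-)t^(-41) = 6.02918e-49
  (+)t^(-40) = 9.04377e-48
  (-)t^(-39) = 1.35657e-46
  (+)t^(-38) = 2.03485e-45
  (-)t^(-37) = 3.05227e-44
  (+)t^(-36) = 4.57841e-43
  (-)t^(-35) = 6.86761e-42
  (+)t^(-34) = 1.03014e-40
  (-)t^(-33) = 1.54521e-39
  (+)t^(-32) = 2.31782e-38
  (-)t^(-31) = 3.47673e-37
  (+)t^(-30) = 5.2151e-36
  (-)t^(-29) = 7.82264e-35
  (+)t^(-28) = 1.1734e-33
  (-)t^(-27) = 1.76009e-32
  (+)t^(-26) = 2.64014e-31
  (-)t^(-25) = 3.96021e-30
  (+)t^(-24) = 5.94032e-29
  (-)t^(-23) = 8.91048e-28
  (+)t^(-22) = 1.33657e-26
  (-)t^(-21) = 2.00486e-25
  (+)t^(-20) = 3.00729e-24
  (+)t^(-18) = 6.76639e-22
Sum = (2.06529e-65) + (3.09793e-64) + (4.6469e-63) + (6.97035e-62) + (1.04555e-60) + (1.56833e-59) + (2.35249e-58) + (3.52874e-57) + (5.29311e-56) + (7.93966e-55) + (1.19095e-53) + (1.78642e-52) + (2.67964e-51) + (4.01945e-50) + (6.02918e-49) + (9.04377e-48) + (1.35657e-46) + (2.03485e-45) + (3.05227e-44) + (4.57841e-43) + (6.86761e-42) + (1.03014e-40) + (1.54521e-39) + (2.31782e-38) + (3.47673e-37) + (5.2151e-36) + (7.82264e-35) + (1.1734e-33) + (1.76009e-32) + (2.64014e-31) + (3.96021e-30) + (5.94032e-29) + (8.91048e-28) + (1.33657e-26) + (2.00486e-25) + (3.00729e-24) + (6.76639e-22)
= 6.798615774e-22
Rounded to 6 significant figures: 6.79862e-22

6.79862e-22


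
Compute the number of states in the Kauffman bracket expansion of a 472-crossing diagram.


Each crossing contributes 2 choices (A-smoothing or B-smoothing).
Total states = 2^472 = 12194330274671844653834364178879555881830461494785043558043581873536608354764709453594945715091765512343073949692994620685343654997219864477696

12194330274671844653834364178879555881830461494785043558043581873536608354764709453594945715091765512343073949692994620685343654997219864477696


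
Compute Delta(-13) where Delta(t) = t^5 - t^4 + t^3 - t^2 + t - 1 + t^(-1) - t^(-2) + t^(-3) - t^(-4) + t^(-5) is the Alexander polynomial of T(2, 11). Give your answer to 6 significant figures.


Substituting t = -13 into Delta(t) = t^5 - t^4 + t^3 - t^2 + t - 1 + t^(-1) - t^(-2) + t^(-3) - t^(-4) + t^(-5):
Term values: (-371293) + (-28561) + (-2197) + (-169) + (-13) + (-1) + (-0.0769231) + (-0.00591716) + (-0.000455166) + (-3.50128e-05) + (-2.69329e-06)
Sum = -402234.0833
Rounded to 6 significant figures: -402234

-402234


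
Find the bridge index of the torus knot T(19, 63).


The bridge number of T(p,q) is min(p,q).
min(19, 63) = 19

19


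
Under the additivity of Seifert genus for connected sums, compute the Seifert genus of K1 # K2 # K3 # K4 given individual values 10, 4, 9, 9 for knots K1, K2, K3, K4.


The Seifert genus is additive under connected sum.
Seifert genus(K1 # K2 # K3 # K4) = (10) + (4) + (9) + (9)
= 32

32


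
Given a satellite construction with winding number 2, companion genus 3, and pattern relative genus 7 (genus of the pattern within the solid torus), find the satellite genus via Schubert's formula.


Schubert: g(satellite) = g_rel(pattern) + |winding| * g(companion),
where g_rel(pattern) is the genus of the pattern relative to the solid torus.
= 7 + 2 * 3
= 7 + 6 = 13

13


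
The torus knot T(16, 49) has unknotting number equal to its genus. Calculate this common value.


For a torus knot T(p,q), both the unknotting number and genus equal (p-1)(q-1)/2.
= (16-1)(49-1)/2
= 15*48/2
= 720/2 = 360

360


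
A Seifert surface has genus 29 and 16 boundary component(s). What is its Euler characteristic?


chi = 2 - 2g - b
= 2 - 2*29 - 16
= 2 - 58 - 16 = -72

-72


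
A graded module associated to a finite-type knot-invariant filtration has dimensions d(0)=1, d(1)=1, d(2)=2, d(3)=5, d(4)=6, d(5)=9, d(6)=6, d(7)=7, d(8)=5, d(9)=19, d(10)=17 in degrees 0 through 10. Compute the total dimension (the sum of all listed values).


Total dimension = d(0) + d(1) + ... + d(10)
= 1 + 1 + 2 + 5 + 6 + 9 + 6 + 7 + 5 + 19 + 17
= 78

78


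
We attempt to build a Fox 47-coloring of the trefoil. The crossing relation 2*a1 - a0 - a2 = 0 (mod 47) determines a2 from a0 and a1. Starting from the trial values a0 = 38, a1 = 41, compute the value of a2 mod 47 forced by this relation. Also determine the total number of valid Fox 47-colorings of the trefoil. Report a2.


Step 1: Apply the given crossing relation 2*a1 - a0 - a2 = 0 (mod 47).
  a2 = 2*a1 - a0 mod 47
  a2 = 2*41 - 38 mod 47
  a2 = 82 - 38 mod 47
  a2 = 44 mod 47 = 44
Step 2: The trefoil has determinant 3.
  Number of Fox p-colorings (p prime) is p^2 if p = 3, else p.
  Since 47 does not divide 3, only trivial (constant) colorings exist.
  (So the trial a0 = 38, a1 = 41 with a0 != a1 does NOT extend to a valid coloring of the whole trefoil: the other two crossing relations require 3*(a1 - a0) = 0 (mod 47), which fails.)
  Total colorings = 47
Step 3: a2 = 44, total Fox 47-colorings = 47

44


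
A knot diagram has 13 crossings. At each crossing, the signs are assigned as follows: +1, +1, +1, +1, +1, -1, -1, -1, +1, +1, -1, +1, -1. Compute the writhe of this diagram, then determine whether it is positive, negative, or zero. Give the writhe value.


Step 1: Count positive crossings (+1).
Positive crossings: 8
Step 2: Count negative crossings (-1).
Negative crossings: 5
Step 3: Writhe = (positive) - (negative)
w = 8 - 5 = 3
Step 4: |w| = 3, and w is positive

3


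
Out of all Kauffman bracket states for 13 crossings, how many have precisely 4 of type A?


We choose which 4 of 13 crossings get A-smoothings.
C(13, 4) = 13! / (4! * 9!)
= 715

715


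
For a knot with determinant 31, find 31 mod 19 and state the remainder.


Step 1: A knot is p-colorable if and only if p divides its determinant.
Step 2: Compute 31 mod 19.
31 = 1 * 19 + 12
Step 3: 31 mod 19 = 12
Step 4: The knot is 19-colorable: no

12


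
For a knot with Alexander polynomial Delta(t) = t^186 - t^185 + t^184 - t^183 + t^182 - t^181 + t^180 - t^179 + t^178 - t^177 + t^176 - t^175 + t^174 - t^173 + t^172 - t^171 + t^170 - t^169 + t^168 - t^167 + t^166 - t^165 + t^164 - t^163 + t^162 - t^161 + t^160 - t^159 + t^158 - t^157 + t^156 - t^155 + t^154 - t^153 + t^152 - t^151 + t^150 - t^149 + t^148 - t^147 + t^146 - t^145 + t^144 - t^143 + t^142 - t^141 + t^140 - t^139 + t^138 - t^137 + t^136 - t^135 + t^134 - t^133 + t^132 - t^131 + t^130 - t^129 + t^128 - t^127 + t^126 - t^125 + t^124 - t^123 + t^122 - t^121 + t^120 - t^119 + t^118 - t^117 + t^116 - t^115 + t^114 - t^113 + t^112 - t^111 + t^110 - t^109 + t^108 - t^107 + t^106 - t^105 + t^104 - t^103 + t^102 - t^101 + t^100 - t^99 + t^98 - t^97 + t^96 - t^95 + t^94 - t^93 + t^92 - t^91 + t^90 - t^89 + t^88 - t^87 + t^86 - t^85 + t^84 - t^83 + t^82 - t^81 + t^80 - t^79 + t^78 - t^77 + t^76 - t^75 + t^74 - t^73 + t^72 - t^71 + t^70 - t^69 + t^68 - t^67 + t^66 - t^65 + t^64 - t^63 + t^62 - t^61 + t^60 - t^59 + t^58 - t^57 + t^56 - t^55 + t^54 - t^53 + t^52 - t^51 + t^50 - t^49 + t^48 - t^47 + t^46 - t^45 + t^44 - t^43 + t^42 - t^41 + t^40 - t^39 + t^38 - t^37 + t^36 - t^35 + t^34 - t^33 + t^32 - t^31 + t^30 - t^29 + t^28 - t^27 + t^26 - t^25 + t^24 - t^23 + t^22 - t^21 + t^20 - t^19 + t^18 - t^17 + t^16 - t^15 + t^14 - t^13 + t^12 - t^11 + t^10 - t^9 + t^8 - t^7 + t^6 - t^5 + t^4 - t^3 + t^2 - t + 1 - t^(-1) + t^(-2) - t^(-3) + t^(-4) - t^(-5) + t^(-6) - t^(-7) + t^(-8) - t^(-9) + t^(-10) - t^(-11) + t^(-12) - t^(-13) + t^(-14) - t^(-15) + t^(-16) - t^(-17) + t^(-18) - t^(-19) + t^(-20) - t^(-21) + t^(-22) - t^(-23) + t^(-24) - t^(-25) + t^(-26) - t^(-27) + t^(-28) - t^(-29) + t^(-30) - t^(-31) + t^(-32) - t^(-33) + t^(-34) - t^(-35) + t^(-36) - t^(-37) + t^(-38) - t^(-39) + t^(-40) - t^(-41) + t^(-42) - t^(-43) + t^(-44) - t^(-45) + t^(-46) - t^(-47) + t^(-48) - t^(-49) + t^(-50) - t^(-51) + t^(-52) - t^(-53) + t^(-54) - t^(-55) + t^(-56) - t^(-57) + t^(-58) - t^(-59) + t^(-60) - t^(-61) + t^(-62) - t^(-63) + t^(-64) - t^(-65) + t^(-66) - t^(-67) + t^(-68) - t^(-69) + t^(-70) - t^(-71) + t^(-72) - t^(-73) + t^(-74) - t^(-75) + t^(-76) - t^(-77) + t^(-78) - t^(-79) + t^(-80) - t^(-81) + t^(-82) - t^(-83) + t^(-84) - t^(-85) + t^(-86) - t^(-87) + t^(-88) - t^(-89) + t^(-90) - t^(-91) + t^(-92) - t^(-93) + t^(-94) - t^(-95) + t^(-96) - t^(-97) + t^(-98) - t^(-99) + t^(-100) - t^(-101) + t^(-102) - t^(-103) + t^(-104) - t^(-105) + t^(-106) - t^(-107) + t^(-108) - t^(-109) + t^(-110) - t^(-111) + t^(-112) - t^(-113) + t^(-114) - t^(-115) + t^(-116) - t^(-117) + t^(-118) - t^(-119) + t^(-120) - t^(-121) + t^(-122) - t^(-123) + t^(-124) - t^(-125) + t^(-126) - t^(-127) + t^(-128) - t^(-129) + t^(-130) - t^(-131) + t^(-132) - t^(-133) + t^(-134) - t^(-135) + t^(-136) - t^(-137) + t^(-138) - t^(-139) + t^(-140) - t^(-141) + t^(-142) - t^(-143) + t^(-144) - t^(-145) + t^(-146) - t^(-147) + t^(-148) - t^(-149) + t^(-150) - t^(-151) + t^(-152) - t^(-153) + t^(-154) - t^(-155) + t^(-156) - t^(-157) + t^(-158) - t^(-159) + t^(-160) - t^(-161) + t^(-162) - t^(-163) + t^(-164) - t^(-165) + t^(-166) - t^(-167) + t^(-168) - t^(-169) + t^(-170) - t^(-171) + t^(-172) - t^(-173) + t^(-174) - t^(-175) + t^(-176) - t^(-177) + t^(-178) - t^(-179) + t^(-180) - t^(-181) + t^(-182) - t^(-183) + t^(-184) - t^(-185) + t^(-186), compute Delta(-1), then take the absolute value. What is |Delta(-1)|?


Step 1: The polynomial has 373 terms with alternating signs, exponents from 186 down to -186.
Step 2: Substitute t = -1. The i-th term has coefficient (-1)^i and exponent (m-i),
  so its value is (-1)^i * (-1)^(m-i) = (-1)^m = 1 for every i.
Step 3: All 373 terms equal 1, so Delta(-1) = 373 * (1) = 373
Step 4: |Delta(-1)| = 373

373


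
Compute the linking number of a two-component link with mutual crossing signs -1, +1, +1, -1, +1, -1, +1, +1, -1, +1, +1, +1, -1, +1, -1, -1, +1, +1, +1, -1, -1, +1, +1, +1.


Step 1: Count positive crossings: 15
Step 2: Count negative crossings: 9
Step 3: Sum of signs = 15 - 9 = 6
Step 4: Linking number = sum/2 = 6/2 = 3

3


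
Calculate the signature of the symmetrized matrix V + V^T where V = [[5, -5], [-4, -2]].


Step 1: V + V^T = [[10, -9], [-9, -4]]
Step 2: trace = 6, det = -121
Step 3: Discriminant = 6^2 - 4*(-121) = 520
Step 4: Eigenvalues: 14.4018, -8.40175
Step 5: Signature = (# positive eigenvalues) - (# negative eigenvalues) = 0

0


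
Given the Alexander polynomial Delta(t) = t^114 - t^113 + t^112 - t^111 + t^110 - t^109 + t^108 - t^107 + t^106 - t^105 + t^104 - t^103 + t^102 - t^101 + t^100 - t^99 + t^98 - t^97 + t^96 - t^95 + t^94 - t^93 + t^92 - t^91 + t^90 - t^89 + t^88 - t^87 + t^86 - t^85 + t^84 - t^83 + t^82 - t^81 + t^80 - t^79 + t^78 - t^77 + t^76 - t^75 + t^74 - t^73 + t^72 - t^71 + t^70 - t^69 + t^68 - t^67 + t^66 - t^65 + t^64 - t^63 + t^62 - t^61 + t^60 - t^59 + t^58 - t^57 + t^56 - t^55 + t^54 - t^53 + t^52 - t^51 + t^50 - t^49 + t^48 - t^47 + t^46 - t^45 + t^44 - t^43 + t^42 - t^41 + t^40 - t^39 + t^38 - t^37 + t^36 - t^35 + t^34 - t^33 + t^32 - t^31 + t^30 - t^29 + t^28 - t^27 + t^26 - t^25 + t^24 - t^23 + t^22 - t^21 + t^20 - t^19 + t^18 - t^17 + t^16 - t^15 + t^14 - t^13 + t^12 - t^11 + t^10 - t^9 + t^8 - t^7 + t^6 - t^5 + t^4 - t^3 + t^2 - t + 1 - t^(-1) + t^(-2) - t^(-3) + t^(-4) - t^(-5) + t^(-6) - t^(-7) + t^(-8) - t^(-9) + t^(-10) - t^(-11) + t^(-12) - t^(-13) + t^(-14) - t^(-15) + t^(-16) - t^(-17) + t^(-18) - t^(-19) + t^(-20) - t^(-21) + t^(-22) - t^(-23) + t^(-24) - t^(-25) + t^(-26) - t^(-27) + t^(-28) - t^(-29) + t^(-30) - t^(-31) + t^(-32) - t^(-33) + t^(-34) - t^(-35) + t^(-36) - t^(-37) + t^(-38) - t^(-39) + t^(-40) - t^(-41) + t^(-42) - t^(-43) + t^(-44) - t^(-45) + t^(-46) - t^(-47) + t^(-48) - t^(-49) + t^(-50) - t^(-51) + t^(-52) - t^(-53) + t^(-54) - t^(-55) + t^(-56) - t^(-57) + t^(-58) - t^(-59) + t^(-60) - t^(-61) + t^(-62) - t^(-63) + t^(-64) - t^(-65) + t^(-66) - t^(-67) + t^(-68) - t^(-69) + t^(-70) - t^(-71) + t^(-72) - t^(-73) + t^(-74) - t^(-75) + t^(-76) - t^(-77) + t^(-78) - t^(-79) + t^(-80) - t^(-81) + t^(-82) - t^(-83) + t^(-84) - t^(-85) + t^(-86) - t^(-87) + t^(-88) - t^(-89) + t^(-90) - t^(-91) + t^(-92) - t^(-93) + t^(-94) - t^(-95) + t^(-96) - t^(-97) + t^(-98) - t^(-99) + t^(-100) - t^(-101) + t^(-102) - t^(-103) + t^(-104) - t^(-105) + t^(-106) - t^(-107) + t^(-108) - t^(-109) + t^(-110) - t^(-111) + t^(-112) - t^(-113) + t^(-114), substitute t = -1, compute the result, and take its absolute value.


Step 1: The polynomial has 229 terms with alternating signs, exponents from 114 down to -114.
Step 2: Substitute t = -1. The i-th term has coefficient (-1)^i and exponent (m-i),
  so its value is (-1)^i * (-1)^(m-i) = (-1)^m = 1 for every i.
Step 3: All 229 terms equal 1, so Delta(-1) = 229 * (1) = 229
Step 4: |Delta(-1)| = 229

229


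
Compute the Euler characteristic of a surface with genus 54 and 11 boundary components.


chi = 2 - 2g - b
= 2 - 2*54 - 11
= 2 - 108 - 11 = -117

-117


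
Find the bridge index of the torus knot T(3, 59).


The bridge number of T(p,q) is min(p,q).
min(3, 59) = 3

3


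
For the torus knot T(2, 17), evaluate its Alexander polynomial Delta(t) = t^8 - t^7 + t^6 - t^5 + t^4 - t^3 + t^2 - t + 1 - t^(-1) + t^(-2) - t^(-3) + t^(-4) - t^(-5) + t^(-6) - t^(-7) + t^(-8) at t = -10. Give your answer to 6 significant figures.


Substituting t = -10 into Delta(t) = t^8 - t^7 + t^6 - t^5 + t^4 - t^3 + t^2 - t + 1 - t^(-1) + t^(-2) - t^(-3) + t^(-4) - t^(-5) + t^(-6) - t^(-7) + t^(-8):
Term values: (100000000) + (10000000) + (1000000) + (100000) + (10000) + (1000) + (100) + (10) + (1) + (0.1) + (0.01) + (0.001) + (0.0001) + (1e-05) + (1e-06) + (1e-07) + (1e-08)
Sum = 111111111.1
Rounded to 6 significant figures: 1.11111e+08

1.11111e+08


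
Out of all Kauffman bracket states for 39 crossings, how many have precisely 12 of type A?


We choose which 12 of 39 crossings get A-smoothings.
C(39, 12) = 39! / (12! * 27!)
= 3910797436

3910797436


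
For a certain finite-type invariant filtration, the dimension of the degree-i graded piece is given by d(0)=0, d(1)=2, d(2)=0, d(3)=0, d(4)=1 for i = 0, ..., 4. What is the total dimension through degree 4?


Total dimension = d(0) + d(1) + ... + d(4)
= 0 + 2 + 0 + 0 + 1
= 3

3


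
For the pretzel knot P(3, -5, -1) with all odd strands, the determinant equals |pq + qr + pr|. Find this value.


Step 1: Compute pq + qr + pr.
pq = 3*(-5) = -15
qr = (-5)*(-1) = 5
pr = 3*(-1) = -3
pq + qr + pr = -15 + 5 + (-3) = -13
Step 2: Take absolute value.
det(P(3,-5,-1)) = |-13| = 13

13


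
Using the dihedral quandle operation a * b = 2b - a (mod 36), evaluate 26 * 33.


26 * 33 = 2*33 - 26 mod 36
= 66 - 26 mod 36
= 40 mod 36 = 4

4


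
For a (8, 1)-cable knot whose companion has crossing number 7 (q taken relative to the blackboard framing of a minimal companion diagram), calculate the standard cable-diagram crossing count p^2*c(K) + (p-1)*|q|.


Step 1: Each of the c(K) crossings of the companion diagram becomes p*p = p^2 crossings among the p parallel strands, and each of the |q| twists s_1 s_2 ... s_(p-1) adds (p-1) crossings.
  Crossings = p^2 * c(K) + (p-1)*|q|
Step 2: = 8^2 * 7 + (8-1)*1
Step 3: = 64*7 + 7*1
Step 4: = 448 + 7 = 455

455


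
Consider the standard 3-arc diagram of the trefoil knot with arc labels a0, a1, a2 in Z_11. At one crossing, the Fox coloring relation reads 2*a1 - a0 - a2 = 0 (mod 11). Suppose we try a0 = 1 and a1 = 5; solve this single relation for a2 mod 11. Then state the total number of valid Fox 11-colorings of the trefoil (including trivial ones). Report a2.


Step 1: Apply the given crossing relation 2*a1 - a0 - a2 = 0 (mod 11).
  a2 = 2*a1 - a0 mod 11
  a2 = 2*5 - 1 mod 11
  a2 = 10 - 1 mod 11
  a2 = 9 mod 11 = 9
Step 2: The trefoil has determinant 3.
  Number of Fox p-colorings (p prime) is p^2 if p = 3, else p.
  Since 11 does not divide 3, only trivial (constant) colorings exist.
  (So the trial a0 = 1, a1 = 5 with a0 != a1 does NOT extend to a valid coloring of the whole trefoil: the other two crossing relations require 3*(a1 - a0) = 0 (mod 11), which fails.)
  Total colorings = 11
Step 3: a2 = 9, total Fox 11-colorings = 11

9


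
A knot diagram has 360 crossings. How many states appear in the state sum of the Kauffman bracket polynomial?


Each crossing contributes 2 choices (A-smoothing or B-smoothing).
Total states = 2^360 = 2348542582773833227889480596789337027375682548908319870707290971532209025114608443463698998384768703031934976

2348542582773833227889480596789337027375682548908319870707290971532209025114608443463698998384768703031934976


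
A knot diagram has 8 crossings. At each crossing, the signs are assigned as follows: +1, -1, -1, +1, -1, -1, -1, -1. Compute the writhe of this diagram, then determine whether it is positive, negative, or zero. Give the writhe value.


Step 1: Count positive crossings (+1).
Positive crossings: 2
Step 2: Count negative crossings (-1).
Negative crossings: 6
Step 3: Writhe = (positive) - (negative)
w = 2 - 6 = -4
Step 4: |w| = 4, and w is negative

-4


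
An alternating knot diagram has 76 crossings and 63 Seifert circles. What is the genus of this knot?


For alternating knots, g = (c - s + 1)/2.
= (76 - 63 + 1)/2
= 14/2 = 7

7


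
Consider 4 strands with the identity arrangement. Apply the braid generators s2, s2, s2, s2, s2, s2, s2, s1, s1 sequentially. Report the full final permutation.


Starting with identity [1, 2, 3, 4].
Apply generators in sequence:
  After s2: [1, 3, 2, 4]
  After s2: [1, 2, 3, 4]
  After s2: [1, 3, 2, 4]
  After s2: [1, 2, 3, 4]
  After s2: [1, 3, 2, 4]
  After s2: [1, 2, 3, 4]
  After s2: [1, 3, 2, 4]
  After s1: [3, 1, 2, 4]
  After s1: [1, 3, 2, 4]
Final permutation: [1, 3, 2, 4]

[1, 3, 2, 4]


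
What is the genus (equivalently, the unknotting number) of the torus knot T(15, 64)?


For a torus knot T(p,q), both the unknotting number and genus equal (p-1)(q-1)/2.
= (15-1)(64-1)/2
= 14*63/2
= 882/2 = 441

441


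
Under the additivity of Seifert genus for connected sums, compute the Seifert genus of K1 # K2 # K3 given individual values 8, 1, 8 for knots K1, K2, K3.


The Seifert genus is additive under connected sum.
Seifert genus(K1 # K2 # K3) = (8) + (1) + (8)
= 17

17


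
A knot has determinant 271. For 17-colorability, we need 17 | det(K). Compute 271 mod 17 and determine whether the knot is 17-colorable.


Step 1: A knot is p-colorable if and only if p divides its determinant.
Step 2: Compute 271 mod 17.
271 = 15 * 17 + 16
Step 3: 271 mod 17 = 16
Step 4: The knot is 17-colorable: no

16


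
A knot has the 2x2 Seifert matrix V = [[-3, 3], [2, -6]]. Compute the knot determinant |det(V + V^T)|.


Step 1: Form V + V^T where V = [[-3, 3], [2, -6]]
  V^T = [[-3, 2], [3, -6]]
  V + V^T = [[-6, 5], [5, -12]]
Step 2: det(V + V^T) = (-6)*(-12) - 5*5
  = 72 - 25 = 47
Step 3: Knot determinant = |det(V + V^T)| = |47| = 47

47


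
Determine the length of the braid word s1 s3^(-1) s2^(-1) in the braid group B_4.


The word length counts the number of generators (including inverses).
Listing each generator: s1, s3^(-1), s2^(-1)
There are 3 generators in this braid word.

3


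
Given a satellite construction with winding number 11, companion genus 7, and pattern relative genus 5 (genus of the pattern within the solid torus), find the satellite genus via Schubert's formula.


Schubert: g(satellite) = g_rel(pattern) + |winding| * g(companion),
where g_rel(pattern) is the genus of the pattern relative to the solid torus.
= 5 + 11 * 7
= 5 + 77 = 82

82


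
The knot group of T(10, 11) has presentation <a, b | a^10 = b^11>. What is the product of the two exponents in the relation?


The relation is a^10 = b^11.
Product of exponents = 10 * 11
= 110

110


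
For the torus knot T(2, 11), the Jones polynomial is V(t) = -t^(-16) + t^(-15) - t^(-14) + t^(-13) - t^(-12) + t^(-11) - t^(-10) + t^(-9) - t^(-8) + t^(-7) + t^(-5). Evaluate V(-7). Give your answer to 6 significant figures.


Substituting t = -7 into V(t) = -t^(-16) + t^(-15) - t^(-14) + t^(-13) - t^(-12) + t^(-11) - t^(-10) + t^(-9) - t^(-8) + t^(-7) + t^(-5):
  (-)t^(-16) = -3.00906e-14
  (+)t^(-15) = -2.10634e-13
  (-)t^(-14) = -1.47444e-12
  (+)t^(-13) = -1.03211e-11
  (-)t^(-12) = -7.22476e-11
  (+)t^(-11) = -5.05733e-10
  (-)t^(-10) = -3.54013e-09
  (+)t^(-9) = -2.47809e-08
  (-)t^(-8) = -1.73467e-07
  (+)t^(-7) = -1.21427e-06
  (+)t^(-5) = -5.9499e-05
Sum = (-3.00906e-14) + (-2.10634e-13) + (-1.47444e-12) + (-1.03211e-11) + (-7.22476e-11) + (-5.05733e-10) + (-3.54013e-09) + (-2.47809e-08) + (-1.73467e-07) + (-1.21427e-06) + (-5.9499e-05)
= -6.091566155e-05
Rounded to 6 significant figures: -6.09157e-05

-6.09157e-05


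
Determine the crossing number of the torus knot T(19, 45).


For a torus knot T(p, q) with gcd(p,q)=1,
the crossing number is min(p*(q-1), q*(p-1)).
p*(q-1) = 19*44 = 836
q*(p-1) = 45*18 = 810
min(836, 810) = 810

810


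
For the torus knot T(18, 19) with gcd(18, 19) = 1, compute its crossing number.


For a torus knot T(p, q) with gcd(p,q)=1,
the crossing number is min(p*(q-1), q*(p-1)).
p*(q-1) = 18*18 = 324
q*(p-1) = 19*17 = 323
min(324, 323) = 323

323


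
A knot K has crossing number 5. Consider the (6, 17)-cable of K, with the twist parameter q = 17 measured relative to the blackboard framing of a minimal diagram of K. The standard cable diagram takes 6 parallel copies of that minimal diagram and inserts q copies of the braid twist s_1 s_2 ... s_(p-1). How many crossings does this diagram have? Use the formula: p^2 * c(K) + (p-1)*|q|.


Step 1: Each of the c(K) crossings of the companion diagram becomes p*p = p^2 crossings among the p parallel strands, and each of the |q| twists s_1 s_2 ... s_(p-1) adds (p-1) crossings.
  Crossings = p^2 * c(K) + (p-1)*|q|
Step 2: = 6^2 * 5 + (6-1)*17
Step 3: = 36*5 + 5*17
Step 4: = 180 + 85 = 265

265


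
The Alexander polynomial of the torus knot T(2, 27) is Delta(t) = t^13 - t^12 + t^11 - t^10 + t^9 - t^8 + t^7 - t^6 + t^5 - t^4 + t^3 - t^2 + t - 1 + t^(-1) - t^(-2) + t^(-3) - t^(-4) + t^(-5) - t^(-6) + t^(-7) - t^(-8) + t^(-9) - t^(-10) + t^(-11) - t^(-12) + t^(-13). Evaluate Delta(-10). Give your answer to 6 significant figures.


Substituting t = -10 into Delta(t) = t^13 - t^12 + t^11 - t^10 + t^9 - t^8 + t^7 - t^6 + t^5 - t^4 + t^3 - t^2 + t - 1 + t^(-1) - t^(-2) + t^(-3) - t^(-4) + t^(-5) - t^(-6) + t^(-7) - t^(-8) + t^(-9) - t^(-10) + t^(-11) - t^(-12) + t^(-13):
Term values: (-10000000000000) + (-1000000000000) + (-100000000000) + (-10000000000) + (-1000000000) + (-100000000) + (-10000000) + (-1000000) + (-100000) + (-10000) + (-1000) + (-100) + (-10) + (-1) + (-0.1) + (-0.01) + (-0.001) + (-0.0001) + (-1e-05) + (-1e-06) + (-1e-07) + (-1e-08) + (-1e-09) + (-1e-10) + (-1e-11) + (-1e-12) + (-1e-13)
Sum = -1.111111111e+13
Rounded to 6 significant figures: -1.11111e+13

-1.11111e+13


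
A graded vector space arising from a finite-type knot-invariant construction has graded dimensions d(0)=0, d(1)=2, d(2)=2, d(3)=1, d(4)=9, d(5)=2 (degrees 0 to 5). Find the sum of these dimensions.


Total dimension = d(0) + d(1) + ... + d(5)
= 0 + 2 + 2 + 1 + 9 + 2
= 16

16


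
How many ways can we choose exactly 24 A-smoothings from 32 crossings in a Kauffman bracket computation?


We choose which 24 of 32 crossings get A-smoothings.
C(32, 24) = 32! / (24! * 8!)
= 10518300

10518300


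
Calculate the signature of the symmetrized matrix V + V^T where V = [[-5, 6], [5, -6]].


Step 1: V + V^T = [[-10, 11], [11, -12]]
Step 2: trace = -22, det = -1
Step 3: Discriminant = (-22)^2 - 4*(-1) = 488
Step 4: Eigenvalues: 0.045361, -22.0454
Step 5: Signature = (# positive eigenvalues) - (# negative eigenvalues) = 0

0


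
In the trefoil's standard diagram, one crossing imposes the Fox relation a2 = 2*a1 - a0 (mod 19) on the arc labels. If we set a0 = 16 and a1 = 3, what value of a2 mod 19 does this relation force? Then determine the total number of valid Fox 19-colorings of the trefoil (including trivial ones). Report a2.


Step 1: Apply the given crossing relation 2*a1 - a0 - a2 = 0 (mod 19).
  a2 = 2*a1 - a0 mod 19
  a2 = 2*3 - 16 mod 19
  a2 = 6 - 16 mod 19
  a2 = -10 mod 19 = 9
Step 2: The trefoil has determinant 3.
  Number of Fox p-colorings (p prime) is p^2 if p = 3, else p.
  Since 19 does not divide 3, only trivial (constant) colorings exist.
  (So the trial a0 = 16, a1 = 3 with a0 != a1 does NOT extend to a valid coloring of the whole trefoil: the other two crossing relations require 3*(a1 - a0) = 0 (mod 19), which fails.)
  Total colorings = 19
Step 3: a2 = 9, total Fox 19-colorings = 19

9


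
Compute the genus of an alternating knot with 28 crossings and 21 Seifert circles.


For alternating knots, g = (c - s + 1)/2.
= (28 - 21 + 1)/2
= 8/2 = 4

4


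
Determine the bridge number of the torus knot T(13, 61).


The bridge number of T(p,q) is min(p,q).
min(13, 61) = 13

13


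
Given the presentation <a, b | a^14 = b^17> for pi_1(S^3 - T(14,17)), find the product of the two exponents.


The relation is a^14 = b^17.
Product of exponents = 14 * 17
= 238

238


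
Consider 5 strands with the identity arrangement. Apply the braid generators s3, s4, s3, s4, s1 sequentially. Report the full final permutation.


Starting with identity [1, 2, 3, 4, 5].
Apply generators in sequence:
  After s3: [1, 2, 4, 3, 5]
  After s4: [1, 2, 4, 5, 3]
  After s3: [1, 2, 5, 4, 3]
  After s4: [1, 2, 5, 3, 4]
  After s1: [2, 1, 5, 3, 4]
Final permutation: [2, 1, 5, 3, 4]

[2, 1, 5, 3, 4]


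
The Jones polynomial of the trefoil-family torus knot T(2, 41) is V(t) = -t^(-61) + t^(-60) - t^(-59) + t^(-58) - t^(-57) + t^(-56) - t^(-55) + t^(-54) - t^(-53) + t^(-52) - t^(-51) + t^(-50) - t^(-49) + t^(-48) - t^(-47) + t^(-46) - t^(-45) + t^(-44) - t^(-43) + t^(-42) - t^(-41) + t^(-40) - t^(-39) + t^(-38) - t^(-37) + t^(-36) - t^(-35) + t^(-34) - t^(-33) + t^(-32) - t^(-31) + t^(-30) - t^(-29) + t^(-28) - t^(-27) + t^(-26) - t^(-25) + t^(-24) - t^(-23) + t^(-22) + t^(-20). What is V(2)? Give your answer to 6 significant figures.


Substituting t = 2 into V(t) = -t^(-61) + t^(-60) - t^(-59) + t^(-58) - t^(-57) + t^(-56) - t^(-55) + t^(-54) - t^(-53) + t^(-52) - t^(-51) + t^(-50) - t^(-49) + t^(-48) - t^(-47) + t^(-46) - t^(-45) + t^(-44) - t^(-43) + t^(-42) - t^(-41) + t^(-40) - t^(-39) + t^(-38) - t^(-37) + t^(-36) - t^(-35) + t^(-34) - t^(-33) + t^(-32) - t^(-31) + t^(-30) - t^(-29) + t^(-28) - t^(-27) + t^(-26) - t^(-25) + t^(-24) - t^(-23) + t^(-22) + t^(-20):
  (-)t^(-61) = -4.33681e-19
  (+)t^(-60) = 8.67362e-19
  (-)t^(-59) = -1.73472e-18
  (+)t^(-58) = 3.46945e-18
  (-)t^(-57) = -6.93889e-18
  (+)t^(-56) = 1.38778e-17
  (-)t^(-55) = -2.77556e-17
  (+)t^(-54) = 5.55112e-17
  (-)t^(-53) = -1.11022e-16
  (+)t^(-52) = 2.22045e-16
  (-)t^(-51) = -4.44089e-16
  (+)t^(-50) = 8.88178e-16
  (-)t^(-49) = -1.77636e-15
  (+)t^(-48) = 3.55271e-15
  (-)t^(-47) = -7.10543e-15
  (+)t^(-46) = 1.42109e-14
  (-)t^(-45) = -2.84217e-14
  (+)t^(-44) = 5.68434e-14
  (-)t^(-43) = -1.13687e-13
  (+)t^(-42) = 2.27374e-13
  (-)t^(-41) = -4.54747e-13
  (+)t^(-40) = 9.09495e-13
  (-)t^(-39) = -1.81899e-12
  (+)t^(-38) = 3.63798e-12
  (-)t^(-37) = -7.27596e-12
  (+)t^(-36) = 1.45519e-11
  (-)t^(-35) = -2.91038e-11
  (+)t^(-34) = 5.82077e-11
  (-)t^(-33) = -1.16415e-10
  (+)t^(-32) = 2.32831e-10
  (-)t^(-31) = -4.65661e-10
  (+)t^(-30) = 9.31323e-10
  (-)t^(-29) = -1.86265e-09
  (+)t^(-28) = 3.72529e-09
  (-)t^(-27) = -7.45058e-09
  (+)t^(-26) = 1.49012e-08
  (-)t^(-25) = -2.98023e-08
  (+)t^(-24) = 5.96046e-08
  (-)t^(-23) = -1.19209e-07
  (+)t^(-22) = 2.38419e-07
  (+)t^(-20) = 9.53674e-07
Sum = (-4.33681e-19) + (8.67362e-19) + (-1.73472e-18) + (3.46945e-18) + (-6.93889e-18) + (1.38778e-17) + (-2.77556e-17) + (5.55112e-17) + (-1.11022e-16) + (2.22045e-16) + (-4.44089e-16) + (8.88178e-16) + (-1.77636e-15) + (3.55271e-15) + (-7.10543e-15) + (1.42109e-14) + (-2.84217e-14) + (5.68434e-14) + (-1.13687e-13) + (2.27374e-13) + (-4.54747e-13) + (9.09495e-13) + (-1.81899e-12) + (3.63798e-12) + (-7.27596e-12) + (1.45519e-11) + (-2.91038e-11) + (5.82077e-11) + (-1.16415e-10) + (2.32831e-10) + (-4.65661e-10) + (9.31323e-10) + (-1.86265e-09) + (3.72529e-09) + (-7.45058e-09) + (1.49012e-08) + (-2.98023e-08) + (5.96046e-08) + (-1.19209e-07) + (2.38419e-07) + (9.53674e-07)
= 1.112620036e-06
Rounded to 6 significant figures: 1.11262e-06

1.11262e-06


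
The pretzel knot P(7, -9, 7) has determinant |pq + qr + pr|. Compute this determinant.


Step 1: Compute pq + qr + pr.
pq = 7*(-9) = -63
qr = (-9)*7 = -63
pr = 7*7 = 49
pq + qr + pr = -63 + (-63) + 49 = -77
Step 2: Take absolute value.
det(P(7,-9,7)) = |-77| = 77

77


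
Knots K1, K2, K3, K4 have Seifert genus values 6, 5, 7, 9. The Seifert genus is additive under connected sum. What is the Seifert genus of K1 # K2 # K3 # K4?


The Seifert genus is additive under connected sum.
Seifert genus(K1 # K2 # K3 # K4) = (6) + (5) + (7) + (9)
= 27

27


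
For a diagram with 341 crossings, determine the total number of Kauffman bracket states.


Each crossing contributes 2 choices (A-smoothing or B-smoothing).
Total states = 2^341 = 4479489484355608421114884561136888556243290994469299069799978201927583742360321890761754986543214231552

4479489484355608421114884561136888556243290994469299069799978201927583742360321890761754986543214231552


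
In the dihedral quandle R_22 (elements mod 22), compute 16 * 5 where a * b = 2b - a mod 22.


16 * 5 = 2*5 - 16 mod 22
= 10 - 16 mod 22
= -6 mod 22 = 16

16


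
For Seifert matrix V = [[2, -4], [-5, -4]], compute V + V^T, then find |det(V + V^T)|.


Step 1: Form V + V^T where V = [[2, -4], [-5, -4]]
  V^T = [[2, -5], [-4, -4]]
  V + V^T = [[4, -9], [-9, -8]]
Step 2: det(V + V^T) = 4*(-8) - (-9)*(-9)
  = -32 - 81 = -113
Step 3: Knot determinant = |det(V + V^T)| = |-113| = 113

113


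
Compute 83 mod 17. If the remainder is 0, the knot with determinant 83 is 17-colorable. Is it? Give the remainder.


Step 1: A knot is p-colorable if and only if p divides its determinant.
Step 2: Compute 83 mod 17.
83 = 4 * 17 + 15
Step 3: 83 mod 17 = 15
Step 4: The knot is 17-colorable: no

15


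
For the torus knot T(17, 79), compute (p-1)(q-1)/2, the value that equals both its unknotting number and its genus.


For a torus knot T(p,q), both the unknotting number and genus equal (p-1)(q-1)/2.
= (17-1)(79-1)/2
= 16*78/2
= 1248/2 = 624

624


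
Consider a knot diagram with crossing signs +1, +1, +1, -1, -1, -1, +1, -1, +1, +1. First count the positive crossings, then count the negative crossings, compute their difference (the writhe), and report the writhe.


Step 1: Count positive crossings (+1).
Positive crossings: 6
Step 2: Count negative crossings (-1).
Negative crossings: 4
Step 3: Writhe = (positive) - (negative)
w = 6 - 4 = 2
Step 4: |w| = 2, and w is positive

2


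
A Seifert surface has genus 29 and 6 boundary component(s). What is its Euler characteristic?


chi = 2 - 2g - b
= 2 - 2*29 - 6
= 2 - 58 - 6 = -62

-62


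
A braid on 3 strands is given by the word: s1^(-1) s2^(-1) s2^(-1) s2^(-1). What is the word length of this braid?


The word length counts the number of generators (including inverses).
Listing each generator: s1^(-1), s2^(-1), s2^(-1), s2^(-1)
There are 4 generators in this braid word.

4


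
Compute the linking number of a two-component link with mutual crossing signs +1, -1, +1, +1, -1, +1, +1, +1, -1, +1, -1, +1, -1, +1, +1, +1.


Step 1: Count positive crossings: 11
Step 2: Count negative crossings: 5
Step 3: Sum of signs = 11 - 5 = 6
Step 4: Linking number = sum/2 = 6/2 = 3

3


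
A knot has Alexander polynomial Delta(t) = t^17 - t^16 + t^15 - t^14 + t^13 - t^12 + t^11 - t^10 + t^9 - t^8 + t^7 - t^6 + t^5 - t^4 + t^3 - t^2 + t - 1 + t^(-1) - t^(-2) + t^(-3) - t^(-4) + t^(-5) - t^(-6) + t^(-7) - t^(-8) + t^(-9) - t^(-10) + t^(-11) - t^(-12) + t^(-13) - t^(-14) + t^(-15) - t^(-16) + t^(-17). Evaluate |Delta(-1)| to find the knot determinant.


Step 1: The polynomial has 35 terms with alternating signs, exponents from 17 down to -17.
Step 2: Substitute t = -1. The i-th term has coefficient (-1)^i and exponent (m-i),
  so its value is (-1)^i * (-1)^(m-i) = (-1)^m = -1 for every i.
Step 3: All 35 terms equal -1, so Delta(-1) = 35 * (-1) = -35
Step 4: |Delta(-1)| = 35

35


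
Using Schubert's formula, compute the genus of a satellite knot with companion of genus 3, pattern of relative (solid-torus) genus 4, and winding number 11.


Schubert: g(satellite) = g_rel(pattern) + |winding| * g(companion),
where g_rel(pattern) is the genus of the pattern relative to the solid torus.
= 4 + 11 * 3
= 4 + 33 = 37

37


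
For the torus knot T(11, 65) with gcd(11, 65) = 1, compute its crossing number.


For a torus knot T(p, q) with gcd(p,q)=1,
the crossing number is min(p*(q-1), q*(p-1)).
p*(q-1) = 11*64 = 704
q*(p-1) = 65*10 = 650
min(704, 650) = 650

650


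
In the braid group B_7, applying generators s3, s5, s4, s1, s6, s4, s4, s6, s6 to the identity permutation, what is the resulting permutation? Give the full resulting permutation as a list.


Starting with identity [1, 2, 3, 4, 5, 6, 7].
Apply generators in sequence:
  After s3: [1, 2, 4, 3, 5, 6, 7]
  After s5: [1, 2, 4, 3, 6, 5, 7]
  After s4: [1, 2, 4, 6, 3, 5, 7]
  After s1: [2, 1, 4, 6, 3, 5, 7]
  After s6: [2, 1, 4, 6, 3, 7, 5]
  After s4: [2, 1, 4, 3, 6, 7, 5]
  After s4: [2, 1, 4, 6, 3, 7, 5]
  After s6: [2, 1, 4, 6, 3, 5, 7]
  After s6: [2, 1, 4, 6, 3, 7, 5]
Final permutation: [2, 1, 4, 6, 3, 7, 5]

[2, 1, 4, 6, 3, 7, 5]


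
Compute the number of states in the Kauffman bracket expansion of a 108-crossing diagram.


Each crossing contributes 2 choices (A-smoothing or B-smoothing).
Total states = 2^108 = 324518553658426726783156020576256

324518553658426726783156020576256


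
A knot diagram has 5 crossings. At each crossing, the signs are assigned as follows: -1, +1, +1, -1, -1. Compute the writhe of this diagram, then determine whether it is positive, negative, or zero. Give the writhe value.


Step 1: Count positive crossings (+1).
Positive crossings: 2
Step 2: Count negative crossings (-1).
Negative crossings: 3
Step 3: Writhe = (positive) - (negative)
w = 2 - 3 = -1
Step 4: |w| = 1, and w is negative

-1


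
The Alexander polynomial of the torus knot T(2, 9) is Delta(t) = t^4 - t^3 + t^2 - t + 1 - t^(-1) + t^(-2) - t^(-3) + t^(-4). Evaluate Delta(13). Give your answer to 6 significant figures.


Substituting t = 13 into Delta(t) = t^4 - t^3 + t^2 - t + 1 - t^(-1) + t^(-2) - t^(-3) + t^(-4):
Term values: (28561) + (-2197) + (169) + (-13) + (1) + (-0.0769231) + (0.00591716) + (-0.000455166) + (3.50128e-05)
Sum = 26520.92857
Rounded to 6 significant figures: 26520.9

26520.9


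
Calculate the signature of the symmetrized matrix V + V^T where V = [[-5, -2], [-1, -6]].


Step 1: V + V^T = [[-10, -3], [-3, -12]]
Step 2: trace = -22, det = 111
Step 3: Discriminant = (-22)^2 - 4*111 = 40
Step 4: Eigenvalues: -7.83772, -14.1623
Step 5: Signature = (# positive eigenvalues) - (# negative eigenvalues) = -2

-2


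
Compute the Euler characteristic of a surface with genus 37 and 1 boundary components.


chi = 2 - 2g - b
= 2 - 2*37 - 1
= 2 - 74 - 1 = -73

-73


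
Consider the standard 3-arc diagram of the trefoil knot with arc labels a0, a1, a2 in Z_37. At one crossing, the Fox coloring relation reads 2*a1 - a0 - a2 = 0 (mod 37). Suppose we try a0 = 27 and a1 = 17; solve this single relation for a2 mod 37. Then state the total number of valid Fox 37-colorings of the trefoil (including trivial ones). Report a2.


Step 1: Apply the given crossing relation 2*a1 - a0 - a2 = 0 (mod 37).
  a2 = 2*a1 - a0 mod 37
  a2 = 2*17 - 27 mod 37
  a2 = 34 - 27 mod 37
  a2 = 7 mod 37 = 7
Step 2: The trefoil has determinant 3.
  Number of Fox p-colorings (p prime) is p^2 if p = 3, else p.
  Since 37 does not divide 3, only trivial (constant) colorings exist.
  (So the trial a0 = 27, a1 = 17 with a0 != a1 does NOT extend to a valid coloring of the whole trefoil: the other two crossing relations require 3*(a1 - a0) = 0 (mod 37), which fails.)
  Total colorings = 37
Step 3: a2 = 7, total Fox 37-colorings = 37

7


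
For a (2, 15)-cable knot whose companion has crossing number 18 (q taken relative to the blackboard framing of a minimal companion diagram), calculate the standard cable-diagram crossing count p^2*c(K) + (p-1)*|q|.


Step 1: Each of the c(K) crossings of the companion diagram becomes p*p = p^2 crossings among the p parallel strands, and each of the |q| twists s_1 s_2 ... s_(p-1) adds (p-1) crossings.
  Crossings = p^2 * c(K) + (p-1)*|q|
Step 2: = 2^2 * 18 + (2-1)*15
Step 3: = 4*18 + 1*15
Step 4: = 72 + 15 = 87

87


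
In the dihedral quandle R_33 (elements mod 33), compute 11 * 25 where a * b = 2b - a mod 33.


11 * 25 = 2*25 - 11 mod 33
= 50 - 11 mod 33
= 39 mod 33 = 6

6


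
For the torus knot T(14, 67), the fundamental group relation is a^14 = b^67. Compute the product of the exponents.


The relation is a^14 = b^67.
Product of exponents = 14 * 67
= 938

938


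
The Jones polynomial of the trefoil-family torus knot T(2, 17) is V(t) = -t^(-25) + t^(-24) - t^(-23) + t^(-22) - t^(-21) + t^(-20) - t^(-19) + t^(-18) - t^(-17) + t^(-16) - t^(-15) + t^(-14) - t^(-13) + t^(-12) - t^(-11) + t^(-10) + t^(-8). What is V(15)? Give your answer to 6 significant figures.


Substituting t = 15 into V(t) = -t^(-25) + t^(-24) - t^(-23) + t^(-22) - t^(-21) + t^(-20) - t^(-19) + t^(-18) - t^(-17) + t^(-16) - t^(-15) + t^(-14) - t^(-13) + t^(-12) - t^(-11) + t^(-10) + t^(-8):
  (-)t^(-25) = -3.96021e-30
  (+)t^(-24) = 5.94032e-29
  (-)t^(-23) = -8.91048e-28
  (+)t^(-22) = 1.33657e-26
  (-)t^(-21) = -2.00486e-25
  (+)t^(-20) = 3.00729e-24
  (-)t^(-19) = -4.51093e-23
  (+)t^(-18) = 6.76639e-22
  (-)t^(-17) = -1.01496e-20
  (+)t^(-16) = 1.52244e-19
  (-)t^(-15) = -2.28366e-18
  (+)t^(-14) = 3.42549e-17
  (-)t^(-13) = -5.13823e-16
  (+)t^(-12) = 7.70735e-15
  (-)t^(-11) = -1.1561e-13
  (+)t^(-10) = 1.73415e-12
  (+)t^(-8) = 3.90184e-10
Sum = (-3.96021e-30) + (5.94032e-29) + (-8.91048e-28) + (1.33657e-26) + (-2.00486e-25) + (3.00729e-24) + (-4.51093e-23) + (6.76639e-22) + (-1.01496e-20) + (1.52244e-19) + (-2.28366e-18) + (3.42549e-17) + (-5.13823e-16) + (7.70735e-15) + (-1.1561e-13) + (1.73415e-12) + (3.90184e-10)
= 3.918101915e-10
Rounded to 6 significant figures: 3.9181e-10

3.9181e-10
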